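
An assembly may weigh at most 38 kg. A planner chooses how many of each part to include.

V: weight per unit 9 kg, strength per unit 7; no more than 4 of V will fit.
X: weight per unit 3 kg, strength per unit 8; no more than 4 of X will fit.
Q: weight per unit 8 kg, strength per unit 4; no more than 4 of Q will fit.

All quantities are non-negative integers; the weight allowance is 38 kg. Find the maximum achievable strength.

1×V, 4×X, and 2×Q: weight 37 ≤ 38, strength 1·7 + 4·8 + 2·4 = 47.
2×V, 4×X, and 1×Q: weight 38 ≤ 38, strength 2·7 + 4·8 + 1·4 = 50.
Best is 50.

50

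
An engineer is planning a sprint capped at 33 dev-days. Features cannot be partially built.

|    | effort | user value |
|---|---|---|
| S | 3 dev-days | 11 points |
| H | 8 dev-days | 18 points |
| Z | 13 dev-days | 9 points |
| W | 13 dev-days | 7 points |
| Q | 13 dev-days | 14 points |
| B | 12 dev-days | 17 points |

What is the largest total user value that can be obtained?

Allowing fractional choices, the relaxed optimum would be about 56.8, but features are indivisible.
S + H + B: effort 3 + 8 + 12 = 23 ≤ 33, user value 11 + 18 + 17 = 46.
H + Q + B: effort 8 + 13 + 12 = 33 ≤ 33, user value 18 + 14 + 17 = 49.
Best is H, Q, and B with total user value 49.

49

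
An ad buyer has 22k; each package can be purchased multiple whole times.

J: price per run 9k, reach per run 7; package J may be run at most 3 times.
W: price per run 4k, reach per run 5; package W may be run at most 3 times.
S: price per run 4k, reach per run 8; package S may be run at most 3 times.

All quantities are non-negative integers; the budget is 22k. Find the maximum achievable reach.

S has the best ratio (8/4); taking only S gives at most 3×8 = 24 (stopped by the supply cap of 3).
Mixing does better — 2×W and 3×S: price 20 ≤ 22, reach 2·5 + 3·8 = 34.

34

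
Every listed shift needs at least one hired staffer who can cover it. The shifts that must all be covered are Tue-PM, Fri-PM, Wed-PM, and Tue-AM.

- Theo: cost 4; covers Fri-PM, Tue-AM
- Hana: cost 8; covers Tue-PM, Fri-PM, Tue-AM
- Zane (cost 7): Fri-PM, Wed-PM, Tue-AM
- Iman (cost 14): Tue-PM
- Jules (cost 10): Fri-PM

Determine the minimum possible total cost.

15

This is an integer covering problem.
The greedy cost-per-new-shift heuristic would pick Theo, Zane, and Hana for 19, but a cheaper cover exists.
Choose Hana and Zane: together they cover Tue-PM, Fri-PM, Wed-PM, Tue-AM — every shift.
Total cost: 8 + 7 = 15.
No cover costs less than 15.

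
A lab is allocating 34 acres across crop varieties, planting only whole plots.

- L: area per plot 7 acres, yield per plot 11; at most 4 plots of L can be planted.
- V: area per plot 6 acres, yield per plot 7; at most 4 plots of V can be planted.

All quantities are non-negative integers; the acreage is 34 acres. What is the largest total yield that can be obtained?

4×L and 1×V: area 34 ≤ 34, yield 4·11 + 1·7 = 51.
3×L and 2×V: area 33 ≤ 34, yield 3·11 + 2·7 = 47.
Best is 51.

51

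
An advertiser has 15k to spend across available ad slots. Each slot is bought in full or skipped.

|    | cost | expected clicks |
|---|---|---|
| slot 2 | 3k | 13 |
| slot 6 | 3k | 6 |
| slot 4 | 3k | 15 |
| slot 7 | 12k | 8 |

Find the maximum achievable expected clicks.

34

This is an integer program with binary decision variables.
slot 2 + slot 4: cost 3 + 3 = 6 ≤ 15, expected clicks 13 + 15 = 28.
slot 2 + slot 6 + slot 4: cost 3 + 3 + 3 = 9 ≤ 15, expected clicks 13 + 6 + 15 = 34.
Best is slot 2, slot 6, and slot 4 with total expected clicks 34.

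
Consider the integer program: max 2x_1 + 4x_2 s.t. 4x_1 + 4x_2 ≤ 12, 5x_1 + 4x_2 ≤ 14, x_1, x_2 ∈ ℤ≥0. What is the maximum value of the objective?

(x_1,x_2)=(0,3): 4·0+4·3=12≤12, 5·0+4·3=12≤14, objective 12.
(x_1,x_2)=(1,2): 4·1+4·2=12≤12, 5·1+4·2=13≤14, objective 10.
(x_1,x_2)=(0,2): 4·0+4·2=8≤12, 5·0+4·2=8≤14, objective 8.
Maximum is 12 at (x_1,x_2)=(0,3).

12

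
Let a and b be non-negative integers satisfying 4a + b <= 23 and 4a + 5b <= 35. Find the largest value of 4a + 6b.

42

(a,b)=(0,7): 4·0+1·7=7≤23, 4·0+5·7=35≤35, objective 42.
(a,b)=(1,6): 4·1+1·6=10≤23, 4·1+5·6=34≤35, objective 40.
(a,b)=(0,6): 4·0+1·6=6≤23, 4·0+5·6=30≤35, objective 36.
The best lattice point is (0,7), giving 42.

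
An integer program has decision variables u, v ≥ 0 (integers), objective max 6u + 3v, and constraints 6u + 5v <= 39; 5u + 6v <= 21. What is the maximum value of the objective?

24

Relaxing integrality, the LP optimum is 25.20 at (u,v) = (4.2, 0), which is not an integer point.
(u,v)=(4,0): 6·4+5·0=24≤39, 5·4+6·0=20≤21, objective 24.
(u,v)=(3,1): 6·3+5·1=23≤39, 5·3+6·1=21≤21, objective 21.
(u,v)=(3,0): 6·3+5·0=18≤39, 5·3+6·0=15≤21, objective 18.
The best lattice point is (4,0), giving 24.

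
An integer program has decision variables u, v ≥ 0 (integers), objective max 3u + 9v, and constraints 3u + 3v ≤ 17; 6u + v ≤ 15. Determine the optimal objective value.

The continuous relaxation peaks at (0, 5.67) with value 51.00; rounding to a feasible lattice point costs some objective.
(u,v)=(0,5): 3·0+3·5=15≤17, 6·0+1·5=5≤15, objective 45.
(u,v)=(1,4): 3·1+3·4=15≤17, 6·1+1·4=10≤15, objective 39.
(u,v)=(0,4): 3·0+3·4=12≤17, 6·0+1·4=4≤15, objective 36.
The best lattice point is (0,5), giving 45.

45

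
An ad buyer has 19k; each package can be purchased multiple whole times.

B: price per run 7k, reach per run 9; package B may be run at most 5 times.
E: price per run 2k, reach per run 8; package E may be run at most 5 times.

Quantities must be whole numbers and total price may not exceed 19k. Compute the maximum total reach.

This is a bounded integer knapsack.
1×B and 4×E: price 15 ≤ 19, reach 1·9 + 4·8 = 41.
1×B and 5×E: price 17 ≤ 19, reach 1·9 + 5·8 = 49.
Best is 49.

49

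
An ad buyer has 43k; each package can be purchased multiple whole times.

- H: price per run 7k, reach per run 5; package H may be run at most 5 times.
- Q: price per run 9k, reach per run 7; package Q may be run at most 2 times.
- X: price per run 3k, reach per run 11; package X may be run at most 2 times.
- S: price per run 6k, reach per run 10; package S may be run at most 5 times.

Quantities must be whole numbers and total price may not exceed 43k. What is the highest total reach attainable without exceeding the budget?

77

This is a bounded integer knapsack.
X has the best ratio (11/3); taking only X gives at most 2×11 = 22 (stopped by the supply cap of 2).
Mixing does better — 1×H, 2×X, and 5×S: price 43 ≤ 43, reach 1·5 + 2·11 + 5·10 = 77.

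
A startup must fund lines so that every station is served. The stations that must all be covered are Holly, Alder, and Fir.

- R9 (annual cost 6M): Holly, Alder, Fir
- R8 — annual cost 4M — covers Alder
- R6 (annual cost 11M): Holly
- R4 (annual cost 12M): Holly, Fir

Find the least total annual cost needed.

R9 alone covers Holly, Alder, Fir — every station.
Total annual cost: 6.
No cover costs less than 6.

6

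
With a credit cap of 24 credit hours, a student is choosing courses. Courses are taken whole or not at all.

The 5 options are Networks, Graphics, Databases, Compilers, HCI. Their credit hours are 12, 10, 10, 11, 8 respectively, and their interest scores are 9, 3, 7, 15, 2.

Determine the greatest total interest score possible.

24

Allowing fractional choices, the relaxed optimum would be about 24.7, but courses are indivisible.
Graphics + Compilers: credit hours 10 + 11 = 21 ≤ 24, interest score 3 + 15 = 18.
Networks + Compilers: credit hours 12 + 11 = 23 ≤ 24, interest score 9 + 15 = 24.
Databases + Compilers: credit hours 10 + 11 = 21 ≤ 24, interest score 7 + 15 = 22.
Best is Networks and Compilers with total interest score 24.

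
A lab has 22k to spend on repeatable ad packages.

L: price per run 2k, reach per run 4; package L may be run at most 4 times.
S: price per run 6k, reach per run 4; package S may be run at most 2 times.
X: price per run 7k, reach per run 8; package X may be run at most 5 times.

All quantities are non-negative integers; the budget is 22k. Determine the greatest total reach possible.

32

Take 4×L and 2×X: price 22 ≤ 22, reach 4·4 + 2·8 = 32.
L has the best ratio (4/2) and is taken to its limit of 4; remaining capacity is filled optimally with the others.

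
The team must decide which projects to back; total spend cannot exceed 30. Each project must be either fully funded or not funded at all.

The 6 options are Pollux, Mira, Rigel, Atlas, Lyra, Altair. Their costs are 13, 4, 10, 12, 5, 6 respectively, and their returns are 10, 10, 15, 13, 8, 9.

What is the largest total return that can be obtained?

42

Mira + Rigel + Atlas: cost 4 + 10 + 12 = 26 ≤ 30, return 10 + 15 + 13 = 38.
Mira + Atlas + Lyra + Altair: cost 4 + 12 + 5 + 6 = 27 ≤ 30, return 10 + 13 + 8 + 9 = 40.
Mira + Rigel + Lyra + Altair: cost 4 + 10 + 5 + 6 = 25 ≤ 30, return 10 + 15 + 8 + 9 = 42.
Best is Mira, Rigel, Lyra, and Altair with total return 42.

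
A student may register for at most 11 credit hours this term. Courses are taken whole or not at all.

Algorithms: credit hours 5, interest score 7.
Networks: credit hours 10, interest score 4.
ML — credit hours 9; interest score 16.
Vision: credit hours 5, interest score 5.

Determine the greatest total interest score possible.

16

Take ML: credit hours 9 ≤ 11, interest score 16.
No other feasible combination does better.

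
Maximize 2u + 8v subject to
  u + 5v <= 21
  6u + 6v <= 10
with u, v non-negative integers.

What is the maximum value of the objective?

Relaxing integrality, the LP optimum is 13.33 at (u,v) = (0, 1.67), which is not an integer point.
(u,v)=(0,1): 1·0+5·1=5≤21, 6·0+6·1=6≤10, objective 8.
(u,v)=(1,0): 1·1+5·0=1≤21, 6·1+6·0=6≤10, objective 2.
Maximum is 8 at (u,v)=(0,1).

8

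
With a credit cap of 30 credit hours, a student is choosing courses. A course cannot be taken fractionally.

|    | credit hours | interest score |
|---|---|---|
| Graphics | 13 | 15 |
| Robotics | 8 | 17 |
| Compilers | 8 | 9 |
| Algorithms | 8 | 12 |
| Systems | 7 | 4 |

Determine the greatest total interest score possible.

This is an integer program with binary decision variables.
Robotics + Compilers + Algorithms: credit hours 8 + 8 + 8 = 24 ≤ 30, interest score 17 + 9 + 12 = 38.
Graphics + Robotics + Compilers: credit hours 13 + 8 + 8 = 29 ≤ 30, interest score 15 + 17 + 9 = 41.
Graphics + Robotics + Algorithms: credit hours 13 + 8 + 8 = 29 ≤ 30, interest score 15 + 17 + 12 = 44.
Best is Graphics, Robotics, and Algorithms with total interest score 44.

44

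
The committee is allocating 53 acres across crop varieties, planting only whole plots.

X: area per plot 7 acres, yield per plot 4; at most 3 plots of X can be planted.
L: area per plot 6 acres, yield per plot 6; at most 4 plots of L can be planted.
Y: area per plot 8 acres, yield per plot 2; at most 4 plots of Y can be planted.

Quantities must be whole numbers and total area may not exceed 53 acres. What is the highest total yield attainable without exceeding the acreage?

38

3×X and 4×L: area 45 ≤ 53, yield 3·4 + 4·6 = 36.
3×X, 4×L, and 1×Y: area 53 ≤ 53, yield 3·4 + 4·6 + 1·2 = 38.
Best is 38.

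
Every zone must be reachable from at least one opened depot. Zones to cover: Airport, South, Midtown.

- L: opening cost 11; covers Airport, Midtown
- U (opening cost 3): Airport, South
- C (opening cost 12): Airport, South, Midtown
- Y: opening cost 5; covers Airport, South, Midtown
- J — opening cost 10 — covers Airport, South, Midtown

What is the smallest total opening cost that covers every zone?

The greedy cost-per-new-zone heuristic would pick U and Y for 8, but a cheaper cover exists.
Y alone covers Airport, South, Midtown — every zone.
Total opening cost: 5.
No cover costs less than 5.

5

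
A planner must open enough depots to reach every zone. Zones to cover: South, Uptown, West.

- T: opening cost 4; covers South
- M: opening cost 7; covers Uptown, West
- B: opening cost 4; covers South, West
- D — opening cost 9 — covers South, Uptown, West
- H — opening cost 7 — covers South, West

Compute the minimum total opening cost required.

D alone covers South, Uptown, West — every zone.
Total opening cost: 9.

9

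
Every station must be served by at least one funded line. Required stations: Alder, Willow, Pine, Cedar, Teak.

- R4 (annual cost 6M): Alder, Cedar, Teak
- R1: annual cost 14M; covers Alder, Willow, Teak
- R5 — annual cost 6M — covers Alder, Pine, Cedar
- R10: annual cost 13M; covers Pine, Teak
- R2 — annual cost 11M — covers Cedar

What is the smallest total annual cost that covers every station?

20

This is a weighted set-cover instance.
The greedy cost-per-new-station heuristic would pick R4, R5, and R1 for 26, but a cheaper cover exists.
Choose R1 and R5: together they cover Alder, Willow, Pine, Cedar, Teak — every station.
Total annual cost: 14 + 6 = 20.
No cover costs less than 20.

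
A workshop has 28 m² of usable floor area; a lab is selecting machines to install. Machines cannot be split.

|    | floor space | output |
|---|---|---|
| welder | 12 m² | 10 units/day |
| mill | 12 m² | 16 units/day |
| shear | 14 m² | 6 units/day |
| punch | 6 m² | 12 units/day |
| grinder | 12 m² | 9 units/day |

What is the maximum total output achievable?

Take mill and punch: floor space 12 + 6 = 18 ≤ 28, output 16 + 12 = 28.
No other feasible combination does better.

28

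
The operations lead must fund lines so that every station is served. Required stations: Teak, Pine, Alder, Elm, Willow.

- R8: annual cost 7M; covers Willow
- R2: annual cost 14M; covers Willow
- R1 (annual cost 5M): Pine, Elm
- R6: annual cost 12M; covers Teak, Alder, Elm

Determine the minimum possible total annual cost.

Choose R8, R1, and R6: together they cover Teak, Pine, Alder, Elm, Willow — every station.
Total annual cost: 7 + 5 + 12 = 24.
No cover costs less than 24.

24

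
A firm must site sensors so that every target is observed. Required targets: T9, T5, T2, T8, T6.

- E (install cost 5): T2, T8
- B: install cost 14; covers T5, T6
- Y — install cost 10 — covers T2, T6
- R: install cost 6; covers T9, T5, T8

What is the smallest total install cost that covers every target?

16

The greedy cost-per-new-target heuristic would pick R, E, and Y for 21, but a cheaper cover exists.
Choose Y and R: together they cover T9, T5, T2, T8, T6 — every target.
Total install cost: 10 + 6 = 16.
No cover costs less than 16.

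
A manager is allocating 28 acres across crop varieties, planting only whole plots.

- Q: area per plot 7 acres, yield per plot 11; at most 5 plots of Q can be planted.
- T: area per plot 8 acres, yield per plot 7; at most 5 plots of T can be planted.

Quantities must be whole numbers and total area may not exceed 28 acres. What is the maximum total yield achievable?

44

Take 4×Q: area 28 ≤ 28, yield 4·11 = 44.
No other integer combination yields more.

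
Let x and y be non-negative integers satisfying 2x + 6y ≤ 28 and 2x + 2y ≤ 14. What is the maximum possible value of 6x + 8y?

48

Relaxing integrality, the LP optimum is 49.00 at (x,y) = (3.5, 3.5), which is not an integer point.
(x,y)=(4,3) is feasible, giving 48.
(x,y)=(5,2) is feasible, giving 46.
(x,y)=(2,4) is feasible, giving 44.
Maximum is 48 at (x,y)=(4,3).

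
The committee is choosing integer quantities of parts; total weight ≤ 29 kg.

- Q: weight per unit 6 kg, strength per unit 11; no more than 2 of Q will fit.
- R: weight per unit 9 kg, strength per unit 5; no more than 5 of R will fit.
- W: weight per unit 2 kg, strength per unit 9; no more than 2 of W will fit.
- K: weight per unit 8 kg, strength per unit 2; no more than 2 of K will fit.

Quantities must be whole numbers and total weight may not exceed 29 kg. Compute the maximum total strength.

2×Q, 1×R, and 2×W: weight 25 ≤ 29, strength 2·11 + 1·5 + 2·9 = 45.
2×Q, 2×W, and 1×K: weight 24 ≤ 29, strength 2·11 + 2·9 + 1·2 = 42.
Best is 45.

45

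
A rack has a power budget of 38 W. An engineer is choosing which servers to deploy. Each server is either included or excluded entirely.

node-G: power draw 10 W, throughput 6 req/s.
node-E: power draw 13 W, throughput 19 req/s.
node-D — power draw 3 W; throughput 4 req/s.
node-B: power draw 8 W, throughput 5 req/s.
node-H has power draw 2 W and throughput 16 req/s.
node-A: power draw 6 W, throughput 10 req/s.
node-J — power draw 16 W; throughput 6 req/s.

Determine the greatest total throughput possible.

Take node-G, node-E, node-D, node-H, and node-A: power draw 10 + 13 + 3 + 2 + 6 = 34 ≤ 38, throughput 6 + 19 + 4 + 16 + 10 = 55.
No other feasible combination does better.

55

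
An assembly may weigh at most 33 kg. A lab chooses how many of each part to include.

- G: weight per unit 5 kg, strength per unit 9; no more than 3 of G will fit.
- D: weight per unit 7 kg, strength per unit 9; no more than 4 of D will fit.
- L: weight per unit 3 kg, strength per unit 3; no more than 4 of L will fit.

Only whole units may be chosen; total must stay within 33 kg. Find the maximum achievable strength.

48

Take 3×G, 2×D, and 1×L: weight 32 ≤ 33, strength 3·9 + 2·9 + 1·3 = 48.
G has the best ratio (9/5) and is taken to its limit of 3; remaining capacity is filled optimally with the others.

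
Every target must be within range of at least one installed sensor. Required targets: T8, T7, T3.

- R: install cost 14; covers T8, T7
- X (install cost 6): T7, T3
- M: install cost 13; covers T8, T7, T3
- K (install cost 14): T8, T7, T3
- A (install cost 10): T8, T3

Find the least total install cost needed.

13

The greedy cost-per-new-target heuristic would pick X and A for 16, but a cheaper cover exists.
M alone covers T8, T7, T3 — every target.
Total install cost: 13.
No cover costs less than 13.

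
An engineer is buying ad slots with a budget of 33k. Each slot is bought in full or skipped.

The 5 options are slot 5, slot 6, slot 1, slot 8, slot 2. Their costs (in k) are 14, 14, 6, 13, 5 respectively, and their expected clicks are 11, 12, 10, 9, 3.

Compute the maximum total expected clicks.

Allowing fractional choices, the relaxed optimum would be about 32.2, but ad slots are indivisible.
slot 5 + slot 1 + slot 8: cost 14 + 6 + 13 = 33 ≤ 33, expected clicks 11 + 10 + 9 = 30.
slot 6 + slot 1 + slot 8: cost 14 + 6 + 13 = 33 ≤ 33, expected clicks 12 + 10 + 9 = 31.
Best is slot 6, slot 1, and slot 8 with total expected clicks 31.

31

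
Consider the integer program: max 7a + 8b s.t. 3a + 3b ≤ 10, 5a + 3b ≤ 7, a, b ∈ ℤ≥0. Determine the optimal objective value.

The continuous relaxation peaks at (0, 2.33) with value 18.67; rounding to a feasible lattice point costs some objective.
(a,b)=(0,2) is feasible, giving 16.
(a,b)=(0,1) is feasible, giving 8.
No feasible integer point exceeds 16.

16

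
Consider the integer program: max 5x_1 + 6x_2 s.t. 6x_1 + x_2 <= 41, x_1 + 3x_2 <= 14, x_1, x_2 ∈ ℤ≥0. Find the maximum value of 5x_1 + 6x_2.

43

(x_1,x_2)=(5,3): 6·5+1·3=33≤41, 1·5+3·3=14≤14, objective 43.
(x_1,x_2)=(6,2): 6·6+1·2=38≤41, 1·6+3·2=12≤14, objective 42.
(x_1,x_2)=(4,3): 6·4+1·3=27≤41, 1·4+3·3=13≤14, objective 38.
Maximum is 43 at (x_1,x_2)=(5,3).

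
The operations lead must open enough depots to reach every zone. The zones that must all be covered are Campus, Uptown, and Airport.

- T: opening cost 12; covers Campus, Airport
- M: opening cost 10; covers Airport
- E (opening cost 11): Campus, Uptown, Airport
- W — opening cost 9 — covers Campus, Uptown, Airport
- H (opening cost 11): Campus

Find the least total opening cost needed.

W alone covers Campus, Uptown, Airport — every zone.
Total opening cost: 9.
No cover costs less than 9.

9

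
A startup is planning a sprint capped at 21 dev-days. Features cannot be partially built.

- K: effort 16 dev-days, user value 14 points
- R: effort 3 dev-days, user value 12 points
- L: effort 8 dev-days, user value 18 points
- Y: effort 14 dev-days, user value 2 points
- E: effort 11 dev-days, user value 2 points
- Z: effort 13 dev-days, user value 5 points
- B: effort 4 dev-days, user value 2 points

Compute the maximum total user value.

Allowing fractional choices, the relaxed optimum would be about 38.8, but features are indivisible.
R + L: effort 3 + 8 = 11 ≤ 21, user value 12 + 18 = 30.
K + R: effort 16 + 3 = 19 ≤ 21, user value 14 + 12 = 26.
R + L + B: effort 3 + 8 + 4 = 15 ≤ 21, user value 12 + 18 + 2 = 32.
Best is R, L, and B with total user value 32.

32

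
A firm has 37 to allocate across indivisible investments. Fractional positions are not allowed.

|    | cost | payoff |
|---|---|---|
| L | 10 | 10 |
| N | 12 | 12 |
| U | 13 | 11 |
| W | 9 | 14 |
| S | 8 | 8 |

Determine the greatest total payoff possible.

37

Take N, U, and W: cost 12 + 13 + 9 = 34 ≤ 37, payoff 12 + 11 + 14 = 37.
No other feasible combination does better.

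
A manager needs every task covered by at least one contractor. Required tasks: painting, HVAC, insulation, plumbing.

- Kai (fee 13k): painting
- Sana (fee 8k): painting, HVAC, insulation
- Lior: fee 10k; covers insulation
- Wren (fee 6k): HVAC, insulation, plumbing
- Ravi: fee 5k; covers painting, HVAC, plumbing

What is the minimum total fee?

11

Choose Wren and Ravi: together they cover painting, HVAC, insulation, plumbing — every task.
Total fee: 6 + 5 = 11.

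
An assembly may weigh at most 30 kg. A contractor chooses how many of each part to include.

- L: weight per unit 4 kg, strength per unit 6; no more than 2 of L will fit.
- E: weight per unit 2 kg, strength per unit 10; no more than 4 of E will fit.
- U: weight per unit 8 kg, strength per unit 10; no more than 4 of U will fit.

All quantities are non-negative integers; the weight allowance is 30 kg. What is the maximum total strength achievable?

66

1×L, 4×E, and 2×U: weight 28 ≤ 30, strength 1·6 + 4·10 + 2·10 = 66.
2×L, 3×E, and 2×U: weight 30 ≤ 30, strength 2·6 + 3·10 + 2·10 = 62.
Best is 66.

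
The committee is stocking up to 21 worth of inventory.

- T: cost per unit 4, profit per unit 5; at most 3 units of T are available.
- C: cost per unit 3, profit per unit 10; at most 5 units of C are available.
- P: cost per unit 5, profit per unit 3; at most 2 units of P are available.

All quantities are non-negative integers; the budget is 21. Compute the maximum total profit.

This is a bounded integer knapsack.
5×C and 1×P: cost 20 ≤ 21, profit 5·10 + 1·3 = 53.
1×T and 5×C: cost 19 ≤ 21, profit 1·5 + 5·10 = 55.
Best is 55.

55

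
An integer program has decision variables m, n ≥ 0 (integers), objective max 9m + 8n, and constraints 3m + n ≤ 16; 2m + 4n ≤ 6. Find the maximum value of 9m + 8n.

27

(m,n)=(3,0) is feasible, giving 27.
(m,n)=(2,0) is feasible, giving 18.
The best lattice point is (3,0), giving 27.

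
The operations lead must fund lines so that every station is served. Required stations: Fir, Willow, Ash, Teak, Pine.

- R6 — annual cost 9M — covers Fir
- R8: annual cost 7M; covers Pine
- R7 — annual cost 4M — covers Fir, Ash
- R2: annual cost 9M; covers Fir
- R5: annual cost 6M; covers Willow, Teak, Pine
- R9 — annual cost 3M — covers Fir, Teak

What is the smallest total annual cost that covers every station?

10

Choose R7 and R5: together they cover Fir, Willow, Ash, Teak, Pine — every station.
Total annual cost: 4 + 6 = 10.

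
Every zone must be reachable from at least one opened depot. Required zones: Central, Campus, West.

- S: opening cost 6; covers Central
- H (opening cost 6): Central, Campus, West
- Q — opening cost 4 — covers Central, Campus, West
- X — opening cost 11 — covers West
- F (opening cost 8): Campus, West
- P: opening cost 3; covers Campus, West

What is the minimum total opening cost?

4

Q alone covers Central, Campus, West — every zone.
Total opening cost: 4.
No cover costs less than 4.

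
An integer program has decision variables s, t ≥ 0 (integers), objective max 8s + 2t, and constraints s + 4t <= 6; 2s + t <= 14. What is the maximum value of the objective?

48

(s,t)=(6,0): 1·6+4·0=6≤6, 2·6+1·0=12≤14, objective 48.
(s,t)=(5,0): 1·5+4·0=5≤6, 2·5+1·0=10≤14, objective 40.
The best lattice point is (6,0), giving 48.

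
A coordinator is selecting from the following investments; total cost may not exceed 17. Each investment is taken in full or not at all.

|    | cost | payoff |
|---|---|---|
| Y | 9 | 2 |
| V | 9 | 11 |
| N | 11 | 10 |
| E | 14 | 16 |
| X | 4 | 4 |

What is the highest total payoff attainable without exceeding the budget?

This is a 0-1 knapsack instance.
Allowing fractional choices, the relaxed optimum would be about 20.1, but investments are indivisible.
V + X: cost 9 + 4 = 13 ≤ 17, payoff 11 + 4 = 15.
E: cost 14 ≤ 17, payoff 16.
Best is E with total payoff 16.

16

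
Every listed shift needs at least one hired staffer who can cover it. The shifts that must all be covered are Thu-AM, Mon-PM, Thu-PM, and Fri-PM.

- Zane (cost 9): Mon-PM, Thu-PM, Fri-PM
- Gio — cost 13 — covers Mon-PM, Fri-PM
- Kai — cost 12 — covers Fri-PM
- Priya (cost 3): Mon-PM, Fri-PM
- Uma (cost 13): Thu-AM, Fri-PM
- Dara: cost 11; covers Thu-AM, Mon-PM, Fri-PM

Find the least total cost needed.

This is a weighted set-cover instance.
The greedy cost-per-new-shift heuristic would pick Priya, Zane, and Dara for 23, but a cheaper cover exists.
Choose Zane and Dara: together they cover Thu-AM, Mon-PM, Thu-PM, Fri-PM — every shift.
Total cost: 9 + 11 = 20.
No cover costs less than 20.

20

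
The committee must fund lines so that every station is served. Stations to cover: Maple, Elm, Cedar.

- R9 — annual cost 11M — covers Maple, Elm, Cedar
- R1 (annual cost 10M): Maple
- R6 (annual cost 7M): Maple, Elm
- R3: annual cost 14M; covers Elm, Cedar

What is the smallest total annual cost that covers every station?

R9 alone covers Maple, Elm, Cedar — every station.
Total annual cost: 11.

11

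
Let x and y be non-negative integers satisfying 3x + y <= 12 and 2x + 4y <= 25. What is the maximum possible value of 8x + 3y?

(x,y)=(3,3): 3·3+1·3=12≤12, 2·3+4·3=18≤25, objective 33.
(x,y)=(2,5): 3·2+1·5=11≤12, 2·2+4·5=24≤25, objective 31.
(x,y)=(3,2): 3·3+1·2=11≤12, 2·3+4·2=14≤25, objective 30.
(x,y)=(2,4): 3·2+1·4=10≤12, 2·2+4·4=20≤25, objective 28.
No feasible integer point exceeds 33.

33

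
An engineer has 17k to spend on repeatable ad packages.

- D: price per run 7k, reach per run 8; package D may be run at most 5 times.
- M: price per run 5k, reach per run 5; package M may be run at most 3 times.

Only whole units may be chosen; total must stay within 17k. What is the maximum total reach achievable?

2×D: price 14 ≤ 17, reach 2·8 = 16.
1×D and 2×M: price 17 ≤ 17, reach 1·8 + 2·5 = 18.
Best is 18.

18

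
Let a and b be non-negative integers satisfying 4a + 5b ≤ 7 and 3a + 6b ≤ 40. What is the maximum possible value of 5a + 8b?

8

(a,b)=(0,1): 4·0+5·1=5≤7, 3·0+6·1=6≤40, objective 8.
(a,b)=(1,0): 4·1+5·0=4≤7, 3·1+6·0=3≤40, objective 5.
(a,b)=(0,0): 4·0+5·0=0≤7, 3·0+6·0=0≤40, objective 0.
Maximum is 8 at (a,b)=(0,1).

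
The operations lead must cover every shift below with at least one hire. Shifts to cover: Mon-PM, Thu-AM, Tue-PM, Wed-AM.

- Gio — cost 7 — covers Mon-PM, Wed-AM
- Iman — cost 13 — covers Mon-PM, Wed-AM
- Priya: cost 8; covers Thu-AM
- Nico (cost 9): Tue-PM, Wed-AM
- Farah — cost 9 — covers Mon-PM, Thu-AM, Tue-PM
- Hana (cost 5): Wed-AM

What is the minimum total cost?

Choose Farah and Hana: together they cover Mon-PM, Thu-AM, Tue-PM, Wed-AM — every shift.
Total cost: 9 + 5 = 14.
No cover costs less than 14.

14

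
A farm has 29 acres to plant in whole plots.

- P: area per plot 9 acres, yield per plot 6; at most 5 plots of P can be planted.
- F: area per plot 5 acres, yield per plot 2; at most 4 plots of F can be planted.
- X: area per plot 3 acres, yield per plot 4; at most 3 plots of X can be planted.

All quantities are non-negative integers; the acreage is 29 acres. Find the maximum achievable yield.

24

Take 2×P and 3×X: area 27 ≤ 29, yield 2·6 + 3·4 = 24.
X has the best ratio (4/3) and is taken to its limit of 3; remaining capacity is filled optimally with the others.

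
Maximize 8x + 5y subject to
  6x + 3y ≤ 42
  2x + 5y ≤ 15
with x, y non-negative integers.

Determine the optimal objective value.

The continuous relaxation peaks at (6.88, 0.25) with value 56.25; rounding to a feasible lattice point costs some objective.
(x,y)=(7,0): 6·7+3·0=42≤42, 2·7+5·0=14≤15, objective 56.
(x,y)=(6,0): 6·6+3·0=36≤42, 2·6+5·0=12≤15, objective 48.
(x,y)=(5,1): 6·5+3·1=33≤42, 2·5+5·1=15≤15, objective 45.
(x,y)=(5,0): 6·5+3·0=30≤42, 2·5+5·0=10≤15, objective 40.
The best lattice point is (7,0), giving 56.

56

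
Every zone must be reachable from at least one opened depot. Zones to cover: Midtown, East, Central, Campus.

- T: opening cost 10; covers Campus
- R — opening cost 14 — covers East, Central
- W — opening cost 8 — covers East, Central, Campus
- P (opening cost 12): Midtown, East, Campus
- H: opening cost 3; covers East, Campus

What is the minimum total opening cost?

20

This is an integer covering problem.
The greedy cost-per-new-zone heuristic would pick H, W, and P for 23, but a cheaper cover exists.
Choose W and P: together they cover Midtown, East, Central, Campus — every zone.
Total opening cost: 8 + 12 = 20.
No cover costs less than 20.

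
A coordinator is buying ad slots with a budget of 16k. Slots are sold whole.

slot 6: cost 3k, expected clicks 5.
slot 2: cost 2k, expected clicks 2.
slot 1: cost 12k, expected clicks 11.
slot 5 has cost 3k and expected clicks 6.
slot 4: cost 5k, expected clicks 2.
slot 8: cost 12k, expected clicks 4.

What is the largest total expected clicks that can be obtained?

Allowing fractional choices, the relaxed optimum would be about 20.3, but ad slots are indivisible.
slot 6 + slot 1: cost 3 + 12 = 15 ≤ 16, expected clicks 5 + 11 = 16.
slot 6 + slot 2 + slot 5 + slot 4: cost 3 + 2 + 3 + 5 = 13 ≤ 16, expected clicks 5 + 2 + 6 + 2 = 15.
slot 1 + slot 5: cost 12 + 3 = 15 ≤ 16, expected clicks 11 + 6 = 17.
Best is slot 1 and slot 5 with total expected clicks 17.

17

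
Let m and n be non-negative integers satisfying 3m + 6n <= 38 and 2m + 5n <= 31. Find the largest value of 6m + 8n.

Relaxing integrality, the LP optimum is 76.00 at (m,n) = (12.7, 0), which is not an integer point.
(m,n)=(12,0): 3·12+6·0=36≤38, 2·12+5·0=24≤31, objective 72.
(m,n)=(11,0): 3·11+6·0=33≤38, 2·11+5·0=22≤31, objective 66.
Maximum is 72 at (m,n)=(12,0).

72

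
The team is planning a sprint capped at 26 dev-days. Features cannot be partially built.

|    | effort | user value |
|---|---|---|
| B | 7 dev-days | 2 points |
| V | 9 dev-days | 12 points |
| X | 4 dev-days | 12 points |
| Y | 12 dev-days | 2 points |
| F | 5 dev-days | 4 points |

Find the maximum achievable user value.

This is an integer program with binary decision variables.
B + V + X: effort 7 + 9 + 4 = 20 ≤ 26, user value 2 + 12 + 12 = 26.
V + X + F: effort 9 + 4 + 5 = 18 ≤ 26, user value 12 + 12 + 4 = 28.
B + V + X + F: effort 7 + 9 + 4 + 5 = 25 ≤ 26, user value 2 + 12 + 12 + 4 = 30.
Best is B, V, X, and F with total user value 30.

30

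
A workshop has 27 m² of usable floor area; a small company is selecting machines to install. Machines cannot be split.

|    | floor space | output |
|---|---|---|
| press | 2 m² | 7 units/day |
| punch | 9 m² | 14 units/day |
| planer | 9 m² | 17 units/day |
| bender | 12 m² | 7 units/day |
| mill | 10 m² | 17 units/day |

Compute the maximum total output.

41

press + planer + mill: floor space 2 + 9 + 10 = 21 ≤ 27, output 7 + 17 + 17 = 41.
press + punch + planer: floor space 2 + 9 + 9 = 20 ≤ 27, output 7 + 14 + 17 = 38.
Best is press, planer, and mill with total output 41.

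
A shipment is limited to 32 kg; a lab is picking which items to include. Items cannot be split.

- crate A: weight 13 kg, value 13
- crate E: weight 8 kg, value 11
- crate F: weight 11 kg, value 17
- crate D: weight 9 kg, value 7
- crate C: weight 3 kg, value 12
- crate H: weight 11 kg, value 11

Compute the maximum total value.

47

Take crate E, crate F, crate D, and crate C: weight 8 + 11 + 9 + 3 = 31 ≤ 32, value 11 + 17 + 7 + 12 = 47.
No other feasible combination does better.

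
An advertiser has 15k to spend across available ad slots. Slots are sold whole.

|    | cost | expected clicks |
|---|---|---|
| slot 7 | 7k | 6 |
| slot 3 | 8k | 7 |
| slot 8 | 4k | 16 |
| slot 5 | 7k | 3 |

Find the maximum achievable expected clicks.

slot 8 + slot 5: cost 4 + 7 = 11 ≤ 15, expected clicks 16 + 3 = 19.
slot 7 + slot 8: cost 7 + 4 = 11 ≤ 15, expected clicks 6 + 16 = 22.
slot 3 + slot 8: cost 8 + 4 = 12 ≤ 15, expected clicks 7 + 16 = 23.
Best is slot 3 and slot 8 with total expected clicks 23.

23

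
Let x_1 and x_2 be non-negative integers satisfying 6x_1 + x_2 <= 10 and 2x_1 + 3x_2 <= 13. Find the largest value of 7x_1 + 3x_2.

(x_1,x_2)=(1,3): 6·1+1·3=9≤10, 2·1+3·3=11≤13, objective 16.
(x_1,x_2)=(1,2): 6·1+1·2=8≤10, 2·1+3·2=8≤13, objective 13.
(x_1,x_2)=(0,4): 6·0+1·4=4≤10, 2·0+3·4=12≤13, objective 12.
No feasible integer point exceeds 16.

16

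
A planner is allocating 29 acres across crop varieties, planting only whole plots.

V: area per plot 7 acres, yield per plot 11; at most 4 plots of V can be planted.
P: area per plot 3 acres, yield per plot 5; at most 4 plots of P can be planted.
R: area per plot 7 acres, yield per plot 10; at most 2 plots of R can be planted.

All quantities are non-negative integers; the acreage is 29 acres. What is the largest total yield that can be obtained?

44

4×V: area 28 ≤ 29, yield 4·11 = 44.
3×V and 1×R: area 28 ≤ 29, yield 3·11 + 1·10 = 43.
Best is 44.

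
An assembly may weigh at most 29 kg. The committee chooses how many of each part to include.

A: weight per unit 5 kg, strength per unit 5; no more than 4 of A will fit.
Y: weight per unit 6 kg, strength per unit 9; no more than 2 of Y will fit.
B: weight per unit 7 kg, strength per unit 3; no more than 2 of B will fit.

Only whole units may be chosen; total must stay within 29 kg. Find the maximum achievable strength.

2×A, 2×Y, and 1×B: weight 29 ≤ 29, strength 2·5 + 2·9 + 1·3 = 31.
3×A and 2×Y: weight 27 ≤ 29, strength 3·5 + 2·9 = 33.
Best is 33.

33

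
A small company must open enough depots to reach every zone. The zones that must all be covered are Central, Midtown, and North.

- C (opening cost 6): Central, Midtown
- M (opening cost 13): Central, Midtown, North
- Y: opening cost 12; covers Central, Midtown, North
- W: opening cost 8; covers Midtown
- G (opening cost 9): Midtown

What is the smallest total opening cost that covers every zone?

12

Y alone covers Central, Midtown, North — every zone.
Total opening cost: 12.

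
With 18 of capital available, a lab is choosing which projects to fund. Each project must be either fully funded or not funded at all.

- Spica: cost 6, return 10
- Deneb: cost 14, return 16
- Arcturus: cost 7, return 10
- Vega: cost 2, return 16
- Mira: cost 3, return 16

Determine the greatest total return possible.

Spica + Vega + Mira: cost 6 + 2 + 3 = 11 ≤ 18, return 10 + 16 + 16 = 42.
Arcturus + Vega + Mira: cost 7 + 2 + 3 = 12 ≤ 18, return 10 + 16 + 16 = 42.
Spica + Arcturus + Vega + Mira: cost 6 + 7 + 2 + 3 = 18 ≤ 18, return 10 + 10 + 16 + 16 = 52.
Best is Spica, Arcturus, Vega, and Mira with total return 52.

52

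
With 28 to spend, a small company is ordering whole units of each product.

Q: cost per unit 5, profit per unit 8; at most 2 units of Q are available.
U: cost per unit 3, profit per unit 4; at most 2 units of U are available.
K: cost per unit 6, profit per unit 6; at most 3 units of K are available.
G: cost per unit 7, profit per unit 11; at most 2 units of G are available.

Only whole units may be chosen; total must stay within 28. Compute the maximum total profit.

This is a bounded integer knapsack.
Q has the best ratio (8/5); taking only Q gives at most 2×8 = 16 (stopped by the supply cap of 2).
Mixing does better — 2×Q, 1×U, and 2×G: cost 27 ≤ 28, profit 2·8 + 1·4 + 2·11 = 42.

42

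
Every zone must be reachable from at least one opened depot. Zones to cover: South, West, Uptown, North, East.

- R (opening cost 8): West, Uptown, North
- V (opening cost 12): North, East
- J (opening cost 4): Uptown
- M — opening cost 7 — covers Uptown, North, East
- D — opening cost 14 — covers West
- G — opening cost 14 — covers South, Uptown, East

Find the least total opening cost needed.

22

The greedy cost-per-new-zone heuristic would pick M, R, and G for 29, but a cheaper cover exists.
Choose R and G: together they cover South, West, Uptown, North, East — every zone.
Total opening cost: 8 + 14 = 22.
No cover costs less than 22.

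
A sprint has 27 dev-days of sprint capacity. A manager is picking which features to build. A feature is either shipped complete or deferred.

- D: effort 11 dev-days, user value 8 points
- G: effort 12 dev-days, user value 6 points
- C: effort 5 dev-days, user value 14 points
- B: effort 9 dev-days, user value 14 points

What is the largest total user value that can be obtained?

Take D, C, and B: effort 11 + 5 + 9 = 25 ≤ 27, user value 8 + 14 + 14 = 36.
No other feasible combination does better.

36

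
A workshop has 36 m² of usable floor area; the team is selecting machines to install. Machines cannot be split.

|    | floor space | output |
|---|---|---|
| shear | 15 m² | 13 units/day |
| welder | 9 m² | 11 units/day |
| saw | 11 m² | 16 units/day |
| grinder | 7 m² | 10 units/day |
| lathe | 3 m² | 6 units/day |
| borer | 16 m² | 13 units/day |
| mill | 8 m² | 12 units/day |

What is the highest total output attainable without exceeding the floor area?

Allowing fractional choices, the relaxed optimum would be about 52.6, but machines are indivisible.
welder + saw + lathe + mill: floor space 9 + 11 + 3 + 8 = 31 ≤ 36, output 11 + 16 + 6 + 12 = 45.
welder + saw + grinder + mill: floor space 9 + 11 + 7 + 8 = 35 ≤ 36, output 11 + 16 + 10 + 12 = 49.
shear + saw + grinder + lathe: floor space 15 + 11 + 7 + 3 = 36 ≤ 36, output 13 + 16 + 10 + 6 = 45.
Best is welder, saw, grinder, and mill with total output 49.

49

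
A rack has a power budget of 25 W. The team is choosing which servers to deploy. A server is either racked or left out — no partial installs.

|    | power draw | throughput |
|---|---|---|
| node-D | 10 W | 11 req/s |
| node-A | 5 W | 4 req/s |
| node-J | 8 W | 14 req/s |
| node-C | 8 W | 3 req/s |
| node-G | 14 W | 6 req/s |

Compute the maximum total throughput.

This is an integer program with binary decision variables.
node-D + node-A + node-J: power draw 10 + 5 + 8 = 23 ≤ 25, throughput 11 + 4 + 14 = 29.
node-D + node-J: power draw 10 + 8 = 18 ≤ 25, throughput 11 + 14 = 25.
node-A + node-J + node-C: power draw 5 + 8 + 8 = 21 ≤ 25, throughput 4 + 14 + 3 = 21.
Best is node-D, node-A, and node-J with total throughput 29.

29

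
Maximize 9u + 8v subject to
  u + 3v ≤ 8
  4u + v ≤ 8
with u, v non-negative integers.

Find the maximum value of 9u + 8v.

25

(u,v)=(1,2): 1·1+3·2=7≤8, 4·1+1·2=6≤8, objective 25.
(u,v)=(1,1): 1·1+3·1=4≤8, 4·1+1·1=5≤8, objective 17.
(u,v)=(0,2): 1·0+3·2=6≤8, 4·0+1·2=2≤8, objective 16.
The best lattice point is (1,2), giving 25.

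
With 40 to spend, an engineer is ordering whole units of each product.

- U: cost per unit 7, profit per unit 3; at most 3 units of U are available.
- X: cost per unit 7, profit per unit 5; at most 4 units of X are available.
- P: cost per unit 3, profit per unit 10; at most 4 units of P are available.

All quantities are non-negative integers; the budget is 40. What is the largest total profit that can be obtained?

P has the best ratio (10/3); taking only P gives at most 4×10 = 40 (stopped by the supply cap of 4).
Mixing does better — 4×X and 4×P: cost 40 ≤ 40, profit 4·5 + 4·10 = 60.

60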